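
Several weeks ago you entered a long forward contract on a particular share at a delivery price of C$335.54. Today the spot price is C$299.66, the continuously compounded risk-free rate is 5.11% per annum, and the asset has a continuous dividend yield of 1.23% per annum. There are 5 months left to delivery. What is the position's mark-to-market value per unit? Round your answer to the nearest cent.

Current fair forward for the remaining 5 months: F = S·e^((r − q)·T), (r − q) = 0.0511 − 0.0123 = 0.0388
F = 299.66 · e^(0.0388 × 5/12) = 299.66 × 1.016298 = 304.5439
Value of long forward = (F − K)·e^(−rT) = (304.5439 − 335.54) · e^(−0.0511·5/12)
= -30.9961 × 0.978933 = -30.34

-C$30.34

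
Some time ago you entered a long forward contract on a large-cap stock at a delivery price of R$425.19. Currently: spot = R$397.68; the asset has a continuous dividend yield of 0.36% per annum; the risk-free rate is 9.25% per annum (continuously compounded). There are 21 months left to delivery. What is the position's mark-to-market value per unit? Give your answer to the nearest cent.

R$33.54

Current fair forward for the remaining 21 months: F = S·e^((r − q)·T), (r − q) = 0.0925 − 0.0036 = 0.0889
F = 397.68 · e^(0.0889 × 21/12) = 397.68 × 1.168330 = 464.6215
Value of long forward = (F − K)·e^(−rT) = (464.6215 − 425.19) · e^(−0.0925·21/12)
= 39.4315 × 0.850548 = 33.54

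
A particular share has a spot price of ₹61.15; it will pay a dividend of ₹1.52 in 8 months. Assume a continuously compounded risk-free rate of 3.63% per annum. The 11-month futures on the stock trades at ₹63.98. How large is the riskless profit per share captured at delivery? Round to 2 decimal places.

PV(dividends) I = 1.52·e^(−0.0363·8/12) = 1.4837
Fair futures F* = (S − I)·e^(rT) = (61.15 − 1.4837)·e^0.033275 = 59.6663 × 1.033835 = 61.6851
Market ₹63.98 > fair 61.6851: forward overpriced → cash-and-carry (borrow at r, buy the stock and collect the dividends, short the forward).
Profit at T = |F_mkt − F*| = |63.98 − 61.6851| = ₹2.29 per share

₹2.29 per share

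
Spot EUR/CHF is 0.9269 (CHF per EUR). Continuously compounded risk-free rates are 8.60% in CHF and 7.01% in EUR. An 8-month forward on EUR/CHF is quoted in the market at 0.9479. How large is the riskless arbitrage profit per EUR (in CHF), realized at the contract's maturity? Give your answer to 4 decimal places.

Fair forward: F* = S·e^(carry·T), with carry = (r_CHF − r_EUR) = 0.0860 − 0.0701 = 0.0159
F* = 0.9269 · e^(0.0159 × 8/12) = 0.9269 · e^0.010600 = 0.9269 × 1.010656 = 0.9368
Market 0.9479 > fair 0.9368: forward overpriced → cash-and-carry (buy spot, short the forward).
At maturity, profit = |F_mkt − F*| = |0.9479 − 0.9368| = 0.0111 per EUR (in CHF)

0.0111 per EUR (in CHF)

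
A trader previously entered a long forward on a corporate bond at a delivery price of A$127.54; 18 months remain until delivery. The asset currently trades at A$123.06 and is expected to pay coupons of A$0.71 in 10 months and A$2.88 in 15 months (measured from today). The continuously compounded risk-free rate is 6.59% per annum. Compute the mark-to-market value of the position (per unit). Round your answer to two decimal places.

PV(remaining coupons) I = 0.71·e^(−0.0659·10/12) + 2.88·e^(−0.0659·15/12) = 3.3243
Current forward F = (S − I)·e^(rT) = (123.06 − 3.3243)·e^(0.0659·18/12) = 119.7357 × 1.103901 = 132.1764
Value (long) = (F − K)·e^(−rT) = (132.1764 − 127.54) × 0.905879 = 4.2000
Value = A$4.20

A$4.20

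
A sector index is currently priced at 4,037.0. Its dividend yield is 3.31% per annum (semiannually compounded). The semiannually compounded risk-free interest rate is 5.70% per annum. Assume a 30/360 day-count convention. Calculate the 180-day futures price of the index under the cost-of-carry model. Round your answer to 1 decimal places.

4,084.5

F = S · (1+r/2)^(2T) / (1+q/2)^(2T)
= 4037.0 × 1.028500 / 1.016550 = 4037.0 × 1.011755
F = 4,084.5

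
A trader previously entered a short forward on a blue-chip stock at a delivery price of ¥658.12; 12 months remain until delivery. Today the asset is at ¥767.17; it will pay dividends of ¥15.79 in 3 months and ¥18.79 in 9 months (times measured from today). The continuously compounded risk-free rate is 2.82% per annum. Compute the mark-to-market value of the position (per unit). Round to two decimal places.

PV(remaining dividends) I = 15.79·e^(−0.0282·3/12) + 18.79·e^(−0.0282·9/12) = 34.0758
Current forward F = (S − I)·e^(rT) = (767.17 − 34.0758)·e^(0.0282·12/12) = 733.0942 × 1.028601 = 754.0614
Value (long) = (F − K)·e^(−rT) = (754.0614 − 658.12) × 0.972194 = 93.2737
Short position value = −(long value) = -¥93.27

-¥93.27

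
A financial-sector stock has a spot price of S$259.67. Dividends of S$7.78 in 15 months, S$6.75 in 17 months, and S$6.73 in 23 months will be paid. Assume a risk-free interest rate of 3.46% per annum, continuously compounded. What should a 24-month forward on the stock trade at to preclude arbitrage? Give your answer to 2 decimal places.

S$256.65

PV(dividends) I = 7.78·e^(−0.0346·15/12) + 6.75·e^(−0.0346·17/12) + 6.73·e^(−0.0346·23/12)
I = 7.4507 + 6.4271 + 6.2982 = 20.1760
F = (S − I)·e^(rT) = (259.67 − 20.1760) · e^(0.0346·24/12)
= 239.4940 · e^0.069200 = 239.4940 × 1.071651 = S$256.65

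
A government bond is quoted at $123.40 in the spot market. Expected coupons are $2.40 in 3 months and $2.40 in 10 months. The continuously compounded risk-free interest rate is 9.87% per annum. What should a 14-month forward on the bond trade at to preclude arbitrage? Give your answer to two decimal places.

PV(coupons) I = 2.40·e^(−0.0987·3/12) + 2.40·e^(−0.0987·10/12)
I = 2.3415 + 2.2105 = 4.5520
F = (S − I)·e^(rT) = (123.40 − 4.5520) · e^(0.0987·14/12)
= 118.8480 · e^0.115150 = 118.8480 × 1.122042 = $133.35

$133.35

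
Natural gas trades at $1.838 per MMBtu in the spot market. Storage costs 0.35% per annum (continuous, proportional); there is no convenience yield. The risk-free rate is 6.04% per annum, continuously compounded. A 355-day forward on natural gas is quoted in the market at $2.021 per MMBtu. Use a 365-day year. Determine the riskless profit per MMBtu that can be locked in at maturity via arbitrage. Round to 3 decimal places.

Fair forward: F* = S·e^(carry·T), with carry = (r + u) = 0.0604 + 0.0035 = 0.0639
F* = 1.838 · e^(0.0639 × 355/365) = 1.838 · e^0.062149 = 1.838 × 1.064121 = $1.9559
Market $2.021 > fair $1.9559: forward overpriced → cash-and-carry (buy spot, short the forward).
At maturity, profit = |F_mkt − F*| = |2.021 − 1.9559| = $0.065 per MMBtu

$0.065 per MMBtu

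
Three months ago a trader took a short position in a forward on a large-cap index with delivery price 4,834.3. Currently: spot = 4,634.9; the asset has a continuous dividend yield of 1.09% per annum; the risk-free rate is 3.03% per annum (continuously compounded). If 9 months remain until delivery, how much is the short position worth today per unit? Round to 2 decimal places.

128.52

Current fair forward for the remaining 9 months: F = S·e^((r − q)·T), (r − q) = 0.0303 − 0.0109 = 0.0194
F = 4634.9 · e^(0.0194 × 9/12) = 4634.9 × 1.01465637 = 4702.8308
Value of long forward = (F − K)·e^(−rT) = (4702.8308 − 4834.3) · e^(−0.0303·9/12)
= -131.4692 × 0.97753127 = -128.52
Short position value = −(long value) = 128.52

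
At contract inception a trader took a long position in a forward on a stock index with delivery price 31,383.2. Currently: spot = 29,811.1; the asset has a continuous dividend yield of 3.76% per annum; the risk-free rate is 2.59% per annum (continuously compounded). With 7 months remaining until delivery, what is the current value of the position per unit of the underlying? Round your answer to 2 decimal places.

-1748.25

Current fair forward for the remaining 7 months: F = S·e^((r − q)·T), (r − q) = 0.0259 − 0.0376 = -0.0117
F = 29811.1 · e^(-0.0117 × 7/12) = 29811.1 × 0.99319824 = 29608.3321
Value of long forward = (F − K)·e^(−rT) = (29608.3321 − 31383.2) · e^(−0.0259·7/12)
= -1774.8679 × 0.98500522 = -1748.25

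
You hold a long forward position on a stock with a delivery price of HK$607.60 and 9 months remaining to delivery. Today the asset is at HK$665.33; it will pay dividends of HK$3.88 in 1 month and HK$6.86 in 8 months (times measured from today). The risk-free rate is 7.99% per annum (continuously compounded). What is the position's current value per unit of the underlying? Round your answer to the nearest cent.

HK$82.71

PV(remaining dividends) I = 3.88·e^(−0.0799·1/12) + 6.86·e^(−0.0799·8/12) = 10.3584
Current forward F = (S − I)·e^(rT) = (665.33 − 10.3584)·e^(0.0799·9/12) = 654.9716 × 1.061757 = 695.4207
Value (long) = (F − K)·e^(−rT) = (695.4207 − 607.60) × 0.941835 = 82.7126
Value = HK$82.71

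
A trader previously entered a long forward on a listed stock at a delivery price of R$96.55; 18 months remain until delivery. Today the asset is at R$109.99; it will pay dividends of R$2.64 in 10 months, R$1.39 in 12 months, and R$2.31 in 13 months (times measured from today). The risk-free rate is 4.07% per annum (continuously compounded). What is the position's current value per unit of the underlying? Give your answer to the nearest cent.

R$13.06

PV(remaining dividends) I = 2.64·e^(−0.0407·10/12) + 1.39·e^(−0.0407·12/12) + 2.31·e^(−0.0407·13/12) = 6.0969
Current forward F = (S − I)·e^(rT) = (109.99 − 6.0969)·e^(0.0407·18/12) = 103.8931 × 1.062952 = 110.4334
Value (long) = (F − K)·e^(−rT) = (110.4334 − 96.55) × 0.940776 = 13.0612
Value = R$13.06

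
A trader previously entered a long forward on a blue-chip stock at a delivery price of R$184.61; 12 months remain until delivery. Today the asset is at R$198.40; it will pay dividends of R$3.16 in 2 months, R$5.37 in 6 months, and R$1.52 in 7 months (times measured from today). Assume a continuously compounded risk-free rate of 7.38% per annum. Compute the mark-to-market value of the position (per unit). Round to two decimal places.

R$17.17

PV(remaining dividends) I = 3.16·e^(−0.0738·2/12) + 5.37·e^(−0.0738·6/12) + 1.52·e^(−0.0738·7/12) = 9.7528
Current forward F = (S − I)·e^(rT) = (198.40 − 9.7528)·e^(0.0738·12/12) = 188.6472 × 1.076591 = 203.0959
Value (long) = (F − K)·e^(−rT) = (203.0959 − 184.61) × 0.928857 = 17.1708
Value = R$17.17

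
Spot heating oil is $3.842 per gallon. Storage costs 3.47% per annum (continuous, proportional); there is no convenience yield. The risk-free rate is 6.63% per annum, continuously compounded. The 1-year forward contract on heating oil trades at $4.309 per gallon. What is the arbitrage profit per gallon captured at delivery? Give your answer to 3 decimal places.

Fair forward: F* = S·e^(carry·T), with carry = (r + u) = 0.0663 + 0.0347 = 0.1010
F* = 3.842 · e^(0.1010 × 1) = 3.842 · e^0.101000 = 3.842 × 1.106277 = $4.2503
Market $4.309 > fair $4.2503: forward overpriced → cash-and-carry (buy spot, short the forward).
At maturity, profit = |F_mkt − F*| = |4.309 − 4.2503| = $0.059 per gallon

$0.059 per gallon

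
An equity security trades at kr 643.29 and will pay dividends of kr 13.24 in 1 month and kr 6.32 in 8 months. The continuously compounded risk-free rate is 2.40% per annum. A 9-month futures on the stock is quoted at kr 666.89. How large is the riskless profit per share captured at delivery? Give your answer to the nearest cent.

kr 31.70 per share

PV(dividends) I = 13.24·e^(−0.0240·1/12) + 6.32·e^(−0.0240·8/12) = 19.4332
Fair futures F* = (S − I)·e^(rT) = (643.29 − 19.4332)·e^0.018000 = 623.8568 × 1.018163 = 635.1879
Market kr 666.89 > fair 635.1879: forward overpriced → cash-and-carry (borrow at r, buy the stock and collect the dividends, short the forward).
Profit at T = |F_mkt − F*| = |666.89 − 635.1879| = kr 31.70 per share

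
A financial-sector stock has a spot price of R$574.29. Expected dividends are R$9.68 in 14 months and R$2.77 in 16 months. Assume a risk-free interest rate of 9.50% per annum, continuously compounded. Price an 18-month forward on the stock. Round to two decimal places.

R$649.44

PV(dividends) I = 9.68·e^(−0.0950·14/12) + 2.77·e^(−0.0950·16/12)
I = 8.6645 + 2.4404 = 11.1049
F = (S − I)·e^(rT) = (574.29 − 11.1049) · e^(0.0950·18/12)
= 563.1851 · e^0.142500 = 563.1851 × 1.153153 = R$649.44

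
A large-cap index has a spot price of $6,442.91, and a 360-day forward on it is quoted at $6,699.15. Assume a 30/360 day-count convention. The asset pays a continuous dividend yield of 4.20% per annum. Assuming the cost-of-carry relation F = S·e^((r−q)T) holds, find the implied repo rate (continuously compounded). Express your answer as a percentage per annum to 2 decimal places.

8.10%

From F = S·e^((r−q)T): (r − q) = ln(F/S)/T
ln(6699.15/6442.91) = ln(1.039771) = 0.039000
(r − q) = 0.039000 / (360/360) = 0.039000
r = ln(F/S)/T + q = 0.039000 + 0.0420 = 0.081000
r = 8.10%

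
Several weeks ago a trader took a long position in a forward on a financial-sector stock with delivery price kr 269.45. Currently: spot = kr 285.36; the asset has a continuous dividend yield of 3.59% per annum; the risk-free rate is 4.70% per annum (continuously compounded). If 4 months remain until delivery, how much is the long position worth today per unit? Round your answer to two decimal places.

Current fair forward for the remaining 4 months: F = S·e^((r − q)·T), (r − q) = 0.0470 − 0.0359 = 0.0111
F = 285.36 · e^(0.0111 × 4/12) = 285.36 × 1.003707 = 286.4178
Value of long forward = (F − K)·e^(−rT) = (286.4178 − 269.45) · e^(−0.0470·4/12)
= 16.9678 × 0.984455 = 16.70

kr 16.70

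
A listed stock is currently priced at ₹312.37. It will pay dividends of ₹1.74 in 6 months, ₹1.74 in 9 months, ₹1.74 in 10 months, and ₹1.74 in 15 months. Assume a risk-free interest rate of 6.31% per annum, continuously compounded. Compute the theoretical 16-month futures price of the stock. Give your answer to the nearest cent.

PV(dividends) I = 1.74·e^(−0.0631·6/12) + 1.74·e^(−0.0631·9/12) + 1.74·e^(−0.0631·10/12) + 1.74·e^(−0.0631·15/12)
I = 1.6860 + 1.6596 + 1.6509 + 1.6080 = 6.6045
F = (S − I)·e^(rT) = (312.37 − 6.6045) · e^(0.0631·16/12)
= 305.7655 · e^0.084133 = 305.7655 × 1.087774 = ₹332.60

₹332.60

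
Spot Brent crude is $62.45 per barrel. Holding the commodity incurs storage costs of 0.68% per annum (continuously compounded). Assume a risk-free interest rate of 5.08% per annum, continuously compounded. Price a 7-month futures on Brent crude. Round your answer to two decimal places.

Net carry = r + u − y = 0.0508 + 0.0068 − 0.0000 = 0.0576
F = S·e^((r+u−y)T) = 62.45 · e^(0.0576 × 7/12) = 62.45 · e^0.033600
= 62.45 × 1.034171 = $64.58 per barrel

$64.58 per barrel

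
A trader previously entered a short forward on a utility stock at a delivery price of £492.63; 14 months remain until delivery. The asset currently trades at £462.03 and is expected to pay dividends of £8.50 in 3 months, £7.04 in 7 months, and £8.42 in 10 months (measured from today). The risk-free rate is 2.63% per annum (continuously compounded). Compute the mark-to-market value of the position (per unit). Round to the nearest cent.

PV(remaining dividends) I = 8.50·e^(−0.0263·3/12) + 7.04·e^(−0.0263·7/12) + 8.42·e^(−0.0263·10/12) = 23.6146
Current forward F = (S − I)·e^(rT) = (462.03 − 23.6146)·e^(0.0263·14/12) = 438.4154 × 1.031159 = 452.0760
Value (long) = (F − K)·e^(−rT) = (452.0760 − 492.63) × 0.969783 = -39.3286
Short position value = −(long value) = £39.33

£39.33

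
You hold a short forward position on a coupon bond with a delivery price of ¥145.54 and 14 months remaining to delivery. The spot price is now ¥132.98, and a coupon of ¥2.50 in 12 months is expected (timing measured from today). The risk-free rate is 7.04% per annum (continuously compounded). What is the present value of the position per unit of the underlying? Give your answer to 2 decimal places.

¥3.41

PV(remaining coupons) I = 2.50·e^(−0.0704·12/12) = 2.3301
Current forward F = (S − I)·e^(rT) = (132.98 − 2.3301)·e^(0.0704·14/12) = 130.6499 × 1.085601 = 141.8337
Value (long) = (F − K)·e^(−rT) = (141.8337 − 145.54) × 0.921149 = -3.4141
Short position value = −(long value) = ¥3.41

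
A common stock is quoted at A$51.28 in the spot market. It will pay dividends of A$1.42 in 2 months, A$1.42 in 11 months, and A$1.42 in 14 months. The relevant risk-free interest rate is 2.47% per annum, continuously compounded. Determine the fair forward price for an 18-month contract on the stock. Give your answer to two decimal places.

PV(dividends) I = 1.42·e^(−0.0247·2/12) + 1.42·e^(−0.0247·11/12) + 1.42·e^(−0.0247·14/12)
I = 1.4142 + 1.3882 + 1.3797 = 4.1821
F = (S − I)·e^(rT) = (51.28 − 4.1821) · e^(0.0247·18/12)
= 47.0979 · e^0.037050 = 47.0979 × 1.037745 = A$48.88

A$48.88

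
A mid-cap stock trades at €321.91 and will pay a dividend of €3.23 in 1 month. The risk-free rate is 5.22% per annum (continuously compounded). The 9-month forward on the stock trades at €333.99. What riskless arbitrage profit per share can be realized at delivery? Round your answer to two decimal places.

€2.57 per share

PV(dividends) I = 3.23·e^(−0.0522·1/12) = 3.2160
Fair forward F* = (S − I)·e^(rT) = (321.91 − 3.2160)·e^0.039150 = 318.6940 × 1.039926 = 331.4182
Market €333.99 > fair 331.4182: forward overpriced → cash-and-carry (borrow at r, buy the stock and collect the dividends, short the forward).
Profit at T = |F_mkt − F*| = |333.99 − 331.4182| = €2.57 per share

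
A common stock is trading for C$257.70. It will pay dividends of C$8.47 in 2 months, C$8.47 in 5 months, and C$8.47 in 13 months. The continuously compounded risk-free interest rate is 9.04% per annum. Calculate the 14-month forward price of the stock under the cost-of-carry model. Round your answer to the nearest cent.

C$259.49

PV(dividends) I = 8.47·e^(−0.0904·2/12) + 8.47·e^(−0.0904·5/12) + 8.47·e^(−0.0904·13/12)
I = 8.3433 + 8.1569 + 7.6798 = 24.1800
F = (S − I)·e^(rT) = (257.70 − 24.1800) · e^(0.0904·14/12)
= 233.5200 · e^0.105467 = 233.5200 × 1.111229 = C$259.49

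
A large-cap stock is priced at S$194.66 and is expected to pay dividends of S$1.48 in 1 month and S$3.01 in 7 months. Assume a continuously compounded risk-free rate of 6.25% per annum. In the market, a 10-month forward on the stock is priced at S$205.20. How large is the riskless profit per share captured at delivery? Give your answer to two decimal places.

S$4.74 per share

PV(dividends) I = 1.48·e^(−0.0625·1/12) + 3.01·e^(−0.0625·7/12) = 4.3745
Fair forward F* = (S − I)·e^(rT) = (194.66 − 4.3745)·e^0.052083 = 190.2855 × 1.053463 = 200.4587
Market S$205.20 > fair 200.4587: forward overpriced → cash-and-carry (borrow at r, buy the stock and collect the dividends, short the forward).
Profit at T = |F_mkt − F*| = |205.20 − 200.4587| = S$4.74 per share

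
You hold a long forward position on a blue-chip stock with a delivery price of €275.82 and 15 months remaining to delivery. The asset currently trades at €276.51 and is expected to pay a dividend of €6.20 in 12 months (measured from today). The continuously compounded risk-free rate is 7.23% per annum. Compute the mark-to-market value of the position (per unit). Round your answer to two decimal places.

€18.76

PV(remaining dividends) I = 6.20·e^(−0.0723·12/12) = 5.7676
Current forward F = (S − I)·e^(rT) = (276.51 − 5.7676)·e^(0.0723·15/12) = 270.7424 × 1.094585 = 296.3506
Value (long) = (F − K)·e^(−rT) = (296.3506 − 275.82) × 0.913589 = 18.7565
Value = €18.76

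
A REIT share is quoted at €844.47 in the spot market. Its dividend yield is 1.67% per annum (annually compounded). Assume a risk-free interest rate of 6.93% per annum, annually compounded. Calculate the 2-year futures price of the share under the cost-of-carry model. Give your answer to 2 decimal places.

€934.11

F = S · (1+r)^T / (1+q)^T
= 844.47 × 1.143402 / 1.033679 = 844.47 × 1.106148
F = €934.11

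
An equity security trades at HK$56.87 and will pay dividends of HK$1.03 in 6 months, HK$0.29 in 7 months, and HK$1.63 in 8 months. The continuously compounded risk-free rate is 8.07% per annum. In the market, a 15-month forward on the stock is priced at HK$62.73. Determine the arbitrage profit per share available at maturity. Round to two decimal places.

HK$2.93 per share

PV(dividends) I = 1.03·e^(−0.0807·6/12) + 0.29·e^(−0.0807·7/12) + 1.63·e^(−0.0807·8/12) = 2.8106
Fair forward F* = (S − I)·e^(rT) = (56.87 − 2.8106)·e^0.100875 = 54.0594 × 1.106138 = 59.7972
Market HK$62.73 > fair 59.7972: forward overpriced → cash-and-carry (borrow at r, buy the stock and collect the dividends, short the forward).
Profit at T = |F_mkt − F*| = |62.73 − 59.7972| = HK$2.93 per share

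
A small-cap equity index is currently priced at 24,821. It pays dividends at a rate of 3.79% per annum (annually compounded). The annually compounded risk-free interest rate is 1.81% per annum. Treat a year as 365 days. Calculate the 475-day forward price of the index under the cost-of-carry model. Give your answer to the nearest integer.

24,207

F = S · (1+r)^T / (1+q)^T
= 24821 × 1.023619 / 1.049601 = 24821 × 0.975246
F = 24,207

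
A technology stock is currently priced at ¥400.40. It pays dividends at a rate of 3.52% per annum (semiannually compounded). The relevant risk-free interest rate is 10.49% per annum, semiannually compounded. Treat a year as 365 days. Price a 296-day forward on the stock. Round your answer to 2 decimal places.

F = S · (1+r/2)^(2T) / (1+q/2)^(2T)
= 400.40 × 1.086448 / 1.028702 = 400.40 × 1.056135
F = ¥422.88

¥422.88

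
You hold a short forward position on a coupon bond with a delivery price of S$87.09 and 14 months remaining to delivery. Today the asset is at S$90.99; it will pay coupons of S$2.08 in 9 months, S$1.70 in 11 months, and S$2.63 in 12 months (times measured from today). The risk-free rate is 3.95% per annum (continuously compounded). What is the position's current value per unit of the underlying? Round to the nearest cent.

-S$1.64

PV(remaining coupons) I = 2.08·e^(−0.0395·9/12) + 1.70·e^(−0.0395·11/12) + 2.63·e^(−0.0395·12/12) = 6.1870
Current forward F = (S − I)·e^(rT) = (90.99 − 6.1870)·e^(0.0395·14/12) = 84.8030 × 1.047162 = 88.8025
Value (long) = (F − K)·e^(−rT) = (88.8025 − 87.09) × 0.954962 = 1.6354
Short position value = −(long value) = -S$1.64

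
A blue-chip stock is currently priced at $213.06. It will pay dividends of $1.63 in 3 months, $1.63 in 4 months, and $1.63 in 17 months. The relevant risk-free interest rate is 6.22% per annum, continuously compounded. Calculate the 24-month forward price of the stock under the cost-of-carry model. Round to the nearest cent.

$235.97

PV(dividends) I = 1.63·e^(−0.0622·3/12) + 1.63·e^(−0.0622·4/12) + 1.63·e^(−0.0622·17/12)
I = 1.6048 + 1.5966 + 1.4925 = 4.6939
F = (S − I)·e^(rT) = (213.06 − 4.6939) · e^(0.0622·24/12)
= 208.3661 · e^0.124400 = 208.3661 × 1.132469 = $235.97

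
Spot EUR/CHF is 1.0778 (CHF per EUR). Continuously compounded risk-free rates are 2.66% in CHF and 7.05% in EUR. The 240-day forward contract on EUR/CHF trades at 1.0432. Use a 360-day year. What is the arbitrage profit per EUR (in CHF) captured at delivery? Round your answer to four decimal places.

0.0035 per EUR (in CHF)

Fair forward: F* = S·e^(carry·T), with carry = (r_CHF − r_EUR) = 0.0266 − 0.0705 = -0.0439
F* = 1.0778 · e^(-0.0439 × 240/360) = 1.0778 · e^-0.029267 = 1.0778 × 0.971157 = 1.0467
Market 1.0432 < fair 1.0467: forward underpriced → reverse cash-and-carry (short spot, go long the forward).
At maturity, profit = |F_mkt − F*| = |1.0432 − 1.0467| = 0.0035 per EUR (in CHF)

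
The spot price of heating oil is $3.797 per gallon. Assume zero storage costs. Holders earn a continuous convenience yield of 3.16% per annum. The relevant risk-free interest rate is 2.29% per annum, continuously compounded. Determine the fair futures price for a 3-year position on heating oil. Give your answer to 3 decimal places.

Net carry = r + u − y = 0.0229 + 0.0000 − 0.0316 = -0.0087
F = S·e^((r+u−y)T) = 3.797 · e^(-0.0087 × 3) = 3.797 · e^-0.026100
= 3.797 × 0.974238 = $3.699 per gallon

$3.699 per gallon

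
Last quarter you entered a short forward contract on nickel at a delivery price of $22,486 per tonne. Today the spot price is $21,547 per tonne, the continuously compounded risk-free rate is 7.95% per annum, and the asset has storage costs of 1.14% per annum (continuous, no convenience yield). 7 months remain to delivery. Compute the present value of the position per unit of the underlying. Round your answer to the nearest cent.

-$223.74 per tonne

Current fair forward for the remaining 7 months: F = S·e^((r + u)·T), (r + u) = 0.0795 + 0.0114 = 0.0909
F = 21547 · e^(0.0909 × 7/12) = 21547 × 1.05445601 = 22720.3636
Value of long forward = (F − K)·e^(−rT) = (22720.3636 − 22486) · e^(−0.0795·7/12)
= 234.3636 × 0.95468389 = 223.74
Short position value = −(long value) = -$223.74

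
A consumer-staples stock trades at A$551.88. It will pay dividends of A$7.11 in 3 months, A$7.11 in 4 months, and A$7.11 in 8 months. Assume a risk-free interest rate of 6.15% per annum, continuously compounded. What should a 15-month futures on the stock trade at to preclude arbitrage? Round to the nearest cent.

PV(dividends) I = 7.11·e^(−0.0615·3/12) + 7.11·e^(−0.0615·4/12) + 7.11·e^(−0.0615·8/12)
I = 7.0015 + 6.9657 + 6.8244 = 20.7916
F = (S − I)·e^(rT) = (551.88 − 20.7916) · e^(0.0615·15/12)
= 531.0884 · e^0.076875 = 531.0884 × 1.079907 = A$573.53

A$573.53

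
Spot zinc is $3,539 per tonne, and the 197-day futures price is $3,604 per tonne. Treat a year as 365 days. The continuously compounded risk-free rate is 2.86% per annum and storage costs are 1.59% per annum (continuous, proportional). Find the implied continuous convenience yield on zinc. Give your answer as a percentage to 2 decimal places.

1.08%

F = S·e^((r+u−y)T) ⇒ (r+u−y) = ln(F/S)/T
ln(3604/3539) = 0.018200; /T ⇒ 0.033721
y = r + u − ln(F/S)/T = 0.0286 + 0.0159 − 0.033721 = 0.010779
y = 1.08%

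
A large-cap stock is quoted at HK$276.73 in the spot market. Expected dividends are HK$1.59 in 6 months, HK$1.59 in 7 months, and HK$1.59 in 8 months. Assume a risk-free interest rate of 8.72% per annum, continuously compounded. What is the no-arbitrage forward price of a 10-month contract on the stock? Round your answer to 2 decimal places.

HK$292.71

PV(dividends) I = 1.59·e^(−0.0872·6/12) + 1.59·e^(−0.0872·7/12) + 1.59·e^(−0.0872·8/12)
I = 1.5222 + 1.5111 + 1.5002 = 4.5335
F = (S − I)·e^(rT) = (276.73 − 4.5335) · e^(0.0872·10/12)
= 272.1965 · e^0.072667 = 272.1965 × 1.075372 = HK$292.71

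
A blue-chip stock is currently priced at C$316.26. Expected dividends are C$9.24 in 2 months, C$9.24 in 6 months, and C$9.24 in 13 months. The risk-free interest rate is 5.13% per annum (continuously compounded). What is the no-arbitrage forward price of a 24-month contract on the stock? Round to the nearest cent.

PV(dividends) I = 9.24·e^(−0.0513·2/12) + 9.24·e^(−0.0513·6/12) + 9.24·e^(−0.0513·13/12)
I = 9.1613 + 9.0060 + 8.7405 = 26.9078
F = (S − I)·e^(rT) = (316.26 − 26.9078) · e^(0.0513·24/12)
= 289.3522 · e^0.102600 = 289.3522 × 1.108048 = C$320.62

C$320.62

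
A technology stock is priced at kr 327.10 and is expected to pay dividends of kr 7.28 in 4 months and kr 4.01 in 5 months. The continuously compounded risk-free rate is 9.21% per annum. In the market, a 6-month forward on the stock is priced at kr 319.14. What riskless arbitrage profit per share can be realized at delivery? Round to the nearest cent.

PV(dividends) I = 7.28·e^(−0.0921·4/12) + 4.01·e^(−0.0921·5/12) = 10.9189
Fair forward F* = (S − I)·e^(rT) = (327.10 − 10.9189)·e^0.046050 = 316.1811 × 1.047127 = 331.0818
Market kr 319.14 < fair 331.0818: forward underpriced → reverse cash-and-carry (short the stock, invest proceeds at r, pay the dividends, go long the forward).
Profit at T = |F_mkt − F*| = |319.14 − 331.0818| = kr 11.94 per share

kr 11.94 per share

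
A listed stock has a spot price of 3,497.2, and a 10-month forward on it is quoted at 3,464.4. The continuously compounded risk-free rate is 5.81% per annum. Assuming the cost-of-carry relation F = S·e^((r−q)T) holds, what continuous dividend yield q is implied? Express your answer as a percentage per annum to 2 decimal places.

From F = S·e^((r−q)T): (r − q) = ln(F/S)/T
ln(3464.4/3497.2) = ln(0.990621) = -0.009423
(r − q) = -0.009423 / (10/12) = -0.011308
q = r − ln(F/S)/T = 0.0581 + 0.011308 = 0.069408
q = 6.94%

6.94%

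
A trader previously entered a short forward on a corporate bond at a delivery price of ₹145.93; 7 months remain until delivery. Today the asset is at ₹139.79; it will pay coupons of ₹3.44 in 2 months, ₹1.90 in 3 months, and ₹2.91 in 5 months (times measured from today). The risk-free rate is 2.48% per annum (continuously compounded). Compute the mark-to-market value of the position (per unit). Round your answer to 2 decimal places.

PV(remaining coupons) I = 3.44·e^(−0.0248·2/12) + 1.90·e^(−0.0248·3/12) + 2.91·e^(−0.0248·5/12) = 8.1942
Current forward F = (S − I)·e^(rT) = (139.79 − 8.1942)·e^(0.0248·7/12) = 131.5958 × 1.014572 = 133.5134
Value (long) = (F − K)·e^(−rT) = (133.5134 − 145.93) × 0.985637 = -12.2383
Short position value = −(long value) = ₹12.24

₹12.24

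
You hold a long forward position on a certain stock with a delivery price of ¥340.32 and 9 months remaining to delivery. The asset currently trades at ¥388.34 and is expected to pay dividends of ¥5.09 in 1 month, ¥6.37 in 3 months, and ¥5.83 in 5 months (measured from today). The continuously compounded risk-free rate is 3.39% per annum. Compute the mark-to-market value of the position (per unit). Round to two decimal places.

PV(remaining dividends) I = 5.09·e^(−0.0339·1/12) + 6.37·e^(−0.0339·3/12) + 5.83·e^(−0.0339·5/12) = 17.1401
Current forward F = (S − I)·e^(rT) = (388.34 − 17.1401)·e^(0.0339·9/12) = 371.1999 × 1.025751 = 380.7587
Value (long) = (F − K)·e^(−rT) = (380.7587 − 340.32) × 0.974895 = 39.4235
Value = ¥39.42

¥39.42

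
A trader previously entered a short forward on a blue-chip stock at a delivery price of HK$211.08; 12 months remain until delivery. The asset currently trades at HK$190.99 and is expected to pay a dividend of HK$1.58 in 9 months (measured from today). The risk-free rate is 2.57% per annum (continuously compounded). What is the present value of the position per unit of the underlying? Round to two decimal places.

HK$16.28

PV(remaining dividends) I = 1.58·e^(−0.0257·9/12) = 1.5498
Current forward F = (S − I)·e^(rT) = (190.99 − 1.5498)·e^(0.0257·12/12) = 189.4402 × 1.026033 = 194.3719
Value (long) = (F − K)·e^(−rT) = (194.3719 − 211.08) × 0.974627 = -16.2842
Short position value = −(long value) = HK$16.28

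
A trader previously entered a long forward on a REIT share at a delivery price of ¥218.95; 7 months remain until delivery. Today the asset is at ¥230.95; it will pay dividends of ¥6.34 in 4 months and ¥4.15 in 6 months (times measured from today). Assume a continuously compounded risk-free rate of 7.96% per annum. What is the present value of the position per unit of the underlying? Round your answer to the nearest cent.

¥11.77

PV(remaining dividends) I = 6.34·e^(−0.0796·4/12) + 4.15·e^(−0.0796·6/12) = 10.1621
Current forward F = (S − I)·e^(rT) = (230.95 − 10.1621)·e^(0.0796·7/12) = 220.7879 × 1.047528 = 231.2815
Value (long) = (F − K)·e^(−rT) = (231.2815 − 218.95) × 0.954628 = 11.7720
Value = ¥11.77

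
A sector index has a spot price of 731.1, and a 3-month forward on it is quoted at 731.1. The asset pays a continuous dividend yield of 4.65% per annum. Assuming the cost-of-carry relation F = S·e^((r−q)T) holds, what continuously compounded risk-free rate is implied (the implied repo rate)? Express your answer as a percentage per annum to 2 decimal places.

From F = S·e^((r−q)T): (r − q) = ln(F/S)/T
ln(731.1/731.1) = ln(1.000000) = 0.000000
(r − q) = 0.000000 / (3/12) = 0.000000
r = ln(F/S)/T + q = 0.000000 + 0.0465 = 0.046500
r = 4.65%

4.65%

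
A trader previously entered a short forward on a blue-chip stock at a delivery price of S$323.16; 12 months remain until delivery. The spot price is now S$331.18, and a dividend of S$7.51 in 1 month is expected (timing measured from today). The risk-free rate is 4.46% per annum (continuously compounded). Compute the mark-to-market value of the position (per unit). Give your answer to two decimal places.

PV(remaining dividends) I = 7.51·e^(−0.0446·1/12) = 7.4821
Current forward F = (S − I)·e^(rT) = (331.18 − 7.4821)·e^(0.0446·12/12) = 323.6979 × 1.045610 = 338.4618
Value (long) = (F − K)·e^(−rT) = (338.4618 − 323.16) × 0.956380 = 14.6343
Short position value = −(long value) = -S$14.63

-S$14.63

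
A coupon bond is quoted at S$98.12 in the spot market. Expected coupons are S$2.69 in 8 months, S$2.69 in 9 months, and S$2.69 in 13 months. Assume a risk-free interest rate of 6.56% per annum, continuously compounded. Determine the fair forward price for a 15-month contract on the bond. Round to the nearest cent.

PV(coupons) I = 2.69·e^(−0.0656·8/12) + 2.69·e^(−0.0656·9/12) + 2.69·e^(−0.0656·13/12)
I = 2.5749 + 2.5609 + 2.5055 = 7.6413
F = (S − I)·e^(rT) = (98.12 − 7.6413) · e^(0.0656·15/12)
= 90.4787 · e^0.082000 = 90.4787 × 1.085456 = S$98.21

S$98.21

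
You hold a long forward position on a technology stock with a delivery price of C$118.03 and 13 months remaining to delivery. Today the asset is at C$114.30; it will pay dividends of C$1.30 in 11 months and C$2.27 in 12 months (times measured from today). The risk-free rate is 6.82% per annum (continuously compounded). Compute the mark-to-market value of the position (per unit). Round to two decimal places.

C$1.33

PV(remaining dividends) I = 1.30·e^(−0.0682·11/12) + 2.27·e^(−0.0682·12/12) = 3.3416
Current forward F = (S − I)·e^(rT) = (114.30 − 3.3416)·e^(0.0682·13/12) = 110.9584 × 1.076681 = 119.4668
Value (long) = (F − K)·e^(−rT) = (119.4668 − 118.03) × 0.928780 = 1.3345
Value = C$1.33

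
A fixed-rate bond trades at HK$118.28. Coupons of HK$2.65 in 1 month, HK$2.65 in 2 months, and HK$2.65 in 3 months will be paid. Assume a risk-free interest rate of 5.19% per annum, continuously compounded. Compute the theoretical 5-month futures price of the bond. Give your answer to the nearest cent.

PV(coupons) I = 2.65·e^(−0.0519·1/12) + 2.65·e^(−0.0519·2/12) + 2.65·e^(−0.0519·3/12)
I = 2.6386 + 2.6272 + 2.6158 = 7.8816
F = (S − I)·e^(rT) = (118.28 − 7.8816) · e^(0.0519·5/12)
= 110.3984 · e^0.021625 = 110.3984 × 1.021861 = HK$112.81

HK$112.81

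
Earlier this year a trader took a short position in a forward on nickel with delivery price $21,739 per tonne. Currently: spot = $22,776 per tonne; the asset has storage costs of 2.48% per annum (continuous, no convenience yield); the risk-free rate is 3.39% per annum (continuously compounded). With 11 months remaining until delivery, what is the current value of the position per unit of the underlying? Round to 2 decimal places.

Current fair forward for the remaining 11 months: F = S·e^((r + u)·T), (r + u) = 0.0339 + 0.0248 = 0.0587
F = 22776 · e^(0.0587 × 11/12) = 22776 × 1.05528232 = 24035.1101
Value of long forward = (F − K)·e^(−rT) = (24035.1101 − 21739) · e^(−0.0339·11/12)
= 2296.1101 × 0.96940287 = 2225.86
Short position value = −(long value) = -$2225.86

-$2225.86 per tonne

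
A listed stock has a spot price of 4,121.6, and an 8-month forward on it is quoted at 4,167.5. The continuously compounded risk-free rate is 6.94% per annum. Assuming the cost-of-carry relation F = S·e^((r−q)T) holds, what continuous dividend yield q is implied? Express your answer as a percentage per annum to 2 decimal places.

5.28%

From F = S·e^((r−q)T): (r − q) = ln(F/S)/T
ln(4167.5/4121.6) = ln(1.011136) = 0.011074
(r − q) = 0.011074 / (8/12) = 0.016611
q = r − ln(F/S)/T = 0.0694 − 0.016611 = 0.052789
q = 5.28%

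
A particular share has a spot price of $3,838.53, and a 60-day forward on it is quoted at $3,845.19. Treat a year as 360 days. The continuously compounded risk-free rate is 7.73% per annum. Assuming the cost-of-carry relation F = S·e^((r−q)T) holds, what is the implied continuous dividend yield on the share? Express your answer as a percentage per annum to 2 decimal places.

6.69%

From F = S·e^((r−q)T): (r − q) = ln(F/S)/T
ln(3845.19/3838.53) = ln(1.001735) = 0.001733
(r − q) = 0.001733 / (60/360) = 0.010398
q = r − ln(F/S)/T = 0.0773 − 0.010398 = 0.066902
q = 6.69%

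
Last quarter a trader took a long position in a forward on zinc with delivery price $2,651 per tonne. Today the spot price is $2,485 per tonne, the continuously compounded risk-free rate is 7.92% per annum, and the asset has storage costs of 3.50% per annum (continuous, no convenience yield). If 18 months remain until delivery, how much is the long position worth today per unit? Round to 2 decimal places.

$264.90 per tonne

Current fair forward for the remaining 18 months: F = S·e^((r + u)·T), (r + u) = 0.0792 + 0.0350 = 0.1142
F = 2485 · e^(0.1142 × 18/12) = 2485 × 1.18684675 = 2949.3142
Value of long forward = (F − K)·e^(−rT) = (2949.3142 − 2651) · e^(−0.0792·18/12)
= 298.3142 × 0.88798538 = 264.90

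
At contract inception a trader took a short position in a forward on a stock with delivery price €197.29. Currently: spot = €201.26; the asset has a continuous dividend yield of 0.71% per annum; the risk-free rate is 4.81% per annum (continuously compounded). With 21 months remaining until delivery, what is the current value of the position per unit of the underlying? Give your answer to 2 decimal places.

-€17.41

Current fair forward for the remaining 21 months: F = S·e^((r − q)·T), (r − q) = 0.0481 − 0.0071 = 0.0410
F = 201.26 · e^(0.0410 × 21/12) = 201.26 × 1.074387 = 216.2311
Value of long forward = (F − K)·e^(−rT) = (216.2311 − 197.29) · e^(−0.0481·21/12)
= 18.9411 × 0.919270 = 17.41
Short position value = −(long value) = -€17.41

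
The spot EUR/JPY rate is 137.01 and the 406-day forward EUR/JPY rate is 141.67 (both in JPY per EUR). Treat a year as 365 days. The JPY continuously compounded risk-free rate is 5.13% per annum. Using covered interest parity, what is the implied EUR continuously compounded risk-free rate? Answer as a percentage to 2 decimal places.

F = S·e^((r_JPY − r_EUR)T) ⇒ r_EUR = r_JPY − ln(F/S)/T
ln(141.67/137.01) = 0.033446; /(406/365) = 0.030068
r_EUR = 0.0513 − 0.030068 = 0.021232
r_EUR = 2.12%

2.12%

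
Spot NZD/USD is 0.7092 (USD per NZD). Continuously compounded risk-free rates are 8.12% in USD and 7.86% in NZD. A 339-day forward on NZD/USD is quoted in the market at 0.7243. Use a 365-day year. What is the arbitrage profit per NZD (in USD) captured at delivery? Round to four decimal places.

Fair forward: F* = S·e^(carry·T), with carry = (r_USD − r_NZD) = 0.0812 − 0.0786 = 0.0026
F* = 0.7092 · e^(0.0026 × 339/365) = 0.7092 · e^0.002415 = 0.7092 × 1.002418 = 0.7109
Market 0.7243 > fair 0.7109: forward overpriced → cash-and-carry (buy spot, short the forward).
At maturity, profit = |F_mkt − F*| = |0.7243 − 0.7109| = 0.0134 per NZD (in USD)

0.0134 per NZD (in USD)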